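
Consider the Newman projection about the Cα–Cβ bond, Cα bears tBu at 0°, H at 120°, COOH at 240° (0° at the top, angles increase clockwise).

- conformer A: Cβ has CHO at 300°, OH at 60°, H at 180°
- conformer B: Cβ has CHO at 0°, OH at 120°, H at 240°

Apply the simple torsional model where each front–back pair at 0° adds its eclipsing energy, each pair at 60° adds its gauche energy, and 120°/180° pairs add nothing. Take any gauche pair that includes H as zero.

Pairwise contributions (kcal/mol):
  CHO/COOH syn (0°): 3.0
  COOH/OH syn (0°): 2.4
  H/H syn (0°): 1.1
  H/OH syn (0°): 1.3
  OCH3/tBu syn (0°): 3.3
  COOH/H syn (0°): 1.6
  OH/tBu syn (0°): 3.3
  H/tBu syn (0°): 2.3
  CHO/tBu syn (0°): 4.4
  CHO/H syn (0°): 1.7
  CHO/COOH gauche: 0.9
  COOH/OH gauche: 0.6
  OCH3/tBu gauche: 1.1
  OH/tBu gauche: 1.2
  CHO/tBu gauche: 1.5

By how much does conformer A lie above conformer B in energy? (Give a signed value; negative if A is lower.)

A is staggered. tBu at 0° is gauche with CHO at 300° (1.5); tBu at 0° is gauche with OH at 60° (1.2); COOH at 240° is gauche with CHO at 300° (0.9). Total 3.6 kcal/mol.
B is eclipsed. tBu at 0° is eclipsed with CHO at 0° (4.4); H at 120° is eclipsed with OH at 120° (1.3); COOH at 240° is eclipsed with H at 240° (1.6). Total 7.3 kcal/mol.
E(A) − E(B) = 3.6 − 7.3 = -3.7 kcal/mol.

-3.7 kcal/mol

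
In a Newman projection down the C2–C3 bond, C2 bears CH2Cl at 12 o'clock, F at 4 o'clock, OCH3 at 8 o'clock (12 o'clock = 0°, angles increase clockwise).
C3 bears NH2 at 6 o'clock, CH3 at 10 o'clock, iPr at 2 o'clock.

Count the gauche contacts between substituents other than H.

6

Non-H gauche pairs: CH2Cl(0°)/CH3(300°); CH2Cl(0°)/iPr(60°); F(120°)/NH2(180°); F(120°)/iPr(60°); OCH3(240°)/NH2(180°); OCH3(240°)/CH3(300°) — 6 interactions.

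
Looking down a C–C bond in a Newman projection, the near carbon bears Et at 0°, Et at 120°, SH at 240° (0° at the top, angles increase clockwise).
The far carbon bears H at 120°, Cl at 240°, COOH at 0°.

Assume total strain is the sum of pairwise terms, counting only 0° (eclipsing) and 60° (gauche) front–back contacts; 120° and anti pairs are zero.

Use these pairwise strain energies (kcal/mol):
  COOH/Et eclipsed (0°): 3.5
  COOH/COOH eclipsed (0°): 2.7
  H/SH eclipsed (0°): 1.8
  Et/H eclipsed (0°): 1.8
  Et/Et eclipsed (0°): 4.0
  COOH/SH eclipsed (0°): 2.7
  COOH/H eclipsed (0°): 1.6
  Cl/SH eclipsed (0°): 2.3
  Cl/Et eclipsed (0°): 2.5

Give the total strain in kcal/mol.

This conformer (eclipsed): Et(0°)/COOH(0°) eclipsed 3.5; Et(120°)/H(120°) eclipsed 1.8; SH(240°)/Cl(240°) eclipsed 2.3 → 7.6 kcal/mol.

7.6 kcal/mol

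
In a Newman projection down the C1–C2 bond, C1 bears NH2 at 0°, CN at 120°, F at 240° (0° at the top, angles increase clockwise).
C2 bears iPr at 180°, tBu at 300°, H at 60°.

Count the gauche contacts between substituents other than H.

4

Non-H gauche pairs: NH2(0°)/tBu(300°); CN(120°)/iPr(180°); F(240°)/iPr(180°); F(240°)/tBu(300°) — 4 interactions.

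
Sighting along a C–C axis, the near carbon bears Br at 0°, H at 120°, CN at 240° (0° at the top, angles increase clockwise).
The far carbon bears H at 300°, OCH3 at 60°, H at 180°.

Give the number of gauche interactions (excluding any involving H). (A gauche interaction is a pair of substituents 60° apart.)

1

Non-H gauche pairs: Br(0°)/OCH3(60°) — 1 interaction.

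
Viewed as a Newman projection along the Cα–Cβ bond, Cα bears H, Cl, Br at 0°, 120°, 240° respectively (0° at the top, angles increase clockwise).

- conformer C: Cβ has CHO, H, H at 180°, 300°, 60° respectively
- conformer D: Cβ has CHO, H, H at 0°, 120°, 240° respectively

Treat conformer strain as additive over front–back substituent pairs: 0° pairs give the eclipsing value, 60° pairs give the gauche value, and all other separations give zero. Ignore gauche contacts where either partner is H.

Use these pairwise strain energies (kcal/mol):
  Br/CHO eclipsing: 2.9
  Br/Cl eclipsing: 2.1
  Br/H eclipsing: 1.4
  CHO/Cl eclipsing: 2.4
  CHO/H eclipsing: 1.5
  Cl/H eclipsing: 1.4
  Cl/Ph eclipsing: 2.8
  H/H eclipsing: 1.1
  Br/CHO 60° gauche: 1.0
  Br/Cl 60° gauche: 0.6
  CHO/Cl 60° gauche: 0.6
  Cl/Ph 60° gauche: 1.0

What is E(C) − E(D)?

C (staggered): Cl(120°)/CHO(180°) gauche 0.6; Br(240°)/CHO(180°) gauche 1.0 → 1.6 kcal/mol.
D (eclipsed): H(0°)/CHO(0°) eclipsed 1.5; Cl(120°)/H(120°) eclipsed 1.4; Br(240°)/H(240°) eclipsed 1.4 → 4.3 kcal/mol.
E(C) − E(D) = 1.6 − 4.3 = -2.7 kcal/mol.

-2.7 kcal/mol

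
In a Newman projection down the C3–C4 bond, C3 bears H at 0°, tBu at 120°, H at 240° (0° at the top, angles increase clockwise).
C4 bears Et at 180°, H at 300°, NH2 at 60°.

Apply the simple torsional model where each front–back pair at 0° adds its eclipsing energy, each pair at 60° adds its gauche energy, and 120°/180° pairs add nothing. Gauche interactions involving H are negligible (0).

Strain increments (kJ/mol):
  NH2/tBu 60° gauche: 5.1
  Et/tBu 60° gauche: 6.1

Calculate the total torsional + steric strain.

11.2 kJ/mol

This conformer (staggered): tBu(120°)/Et(180°) gauche 6.1; tBu(120°)/NH2(60°) gauche 5.1 → 11.2 kJ/mol.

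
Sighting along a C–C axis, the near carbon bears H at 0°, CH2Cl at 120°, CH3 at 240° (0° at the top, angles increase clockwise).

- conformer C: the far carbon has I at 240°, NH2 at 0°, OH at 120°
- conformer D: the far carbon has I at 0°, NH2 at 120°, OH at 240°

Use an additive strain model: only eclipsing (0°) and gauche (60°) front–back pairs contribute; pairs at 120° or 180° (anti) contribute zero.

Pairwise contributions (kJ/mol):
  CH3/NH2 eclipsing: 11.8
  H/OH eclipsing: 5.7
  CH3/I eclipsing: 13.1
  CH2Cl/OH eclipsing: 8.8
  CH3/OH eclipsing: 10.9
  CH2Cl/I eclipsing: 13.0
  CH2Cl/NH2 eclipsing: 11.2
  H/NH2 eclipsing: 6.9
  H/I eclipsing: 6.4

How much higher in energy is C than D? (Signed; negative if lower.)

+0.3 kJ/mol

C (eclipsed): H–NH2 eclipsed, CH2Cl–OH eclipsed, CH3–I eclipsed; 6.9 + 8.8 + 13.1 = 28.8 kJ/mol.
D (eclipsed): H–I eclipsed, CH2Cl–NH2 eclipsed, CH3–OH eclipsed; 6.4 + 11.2 + 10.9 = 28.5 kJ/mol.
E(C) − E(D) = 28.8 − 28.5 = +0.3 kJ/mol.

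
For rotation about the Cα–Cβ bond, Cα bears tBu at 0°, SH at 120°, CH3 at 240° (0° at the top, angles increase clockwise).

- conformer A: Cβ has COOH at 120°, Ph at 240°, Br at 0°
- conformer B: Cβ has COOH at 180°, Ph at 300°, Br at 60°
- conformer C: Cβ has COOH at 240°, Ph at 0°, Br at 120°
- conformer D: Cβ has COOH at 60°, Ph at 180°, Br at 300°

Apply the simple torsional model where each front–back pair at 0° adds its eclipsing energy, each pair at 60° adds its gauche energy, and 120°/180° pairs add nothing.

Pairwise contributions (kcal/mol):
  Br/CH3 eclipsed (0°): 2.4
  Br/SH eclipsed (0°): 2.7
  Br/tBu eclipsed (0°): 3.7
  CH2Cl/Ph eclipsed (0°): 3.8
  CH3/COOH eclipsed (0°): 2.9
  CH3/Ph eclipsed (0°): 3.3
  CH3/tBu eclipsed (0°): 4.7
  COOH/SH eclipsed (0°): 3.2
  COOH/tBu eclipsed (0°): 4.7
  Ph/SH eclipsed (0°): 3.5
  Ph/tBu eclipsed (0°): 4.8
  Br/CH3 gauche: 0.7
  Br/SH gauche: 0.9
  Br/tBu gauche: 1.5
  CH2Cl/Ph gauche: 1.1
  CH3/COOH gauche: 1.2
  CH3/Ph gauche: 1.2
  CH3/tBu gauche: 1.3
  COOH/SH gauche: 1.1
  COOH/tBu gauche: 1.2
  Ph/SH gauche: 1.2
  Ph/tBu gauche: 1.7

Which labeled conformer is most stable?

D

A (eclipsed): tBu–Br eclipsed, SH–COOH eclipsed, CH3–Ph eclipsed; 3.7 + 3.2 + 3.3 = 10.2 kcal/mol.
B (staggered): tBu–Ph gauche, tBu–Br gauche, SH–COOH gauche, SH–Br gauche, CH3–COOH gauche, CH3–Ph gauche; 1.7 + 1.5 + 1.1 + 0.9 + 1.2 + 1.2 = 7.6 kcal/mol.
C (eclipsed): tBu–Ph eclipsed, SH–Br eclipsed, CH3–COOH eclipsed; 4.8 + 2.7 + 2.9 = 10.4 kcal/mol.
D (staggered): tBu–COOH gauche, tBu–Br gauche, SH–COOH gauche, SH–Ph gauche, CH3–Ph gauche, CH3–Br gauche; 1.2 + 1.5 + 1.1 + 1.2 + 1.2 + 0.7 = 6.9 kcal/mol.
D has the lowest total (6.9 kcal/mol).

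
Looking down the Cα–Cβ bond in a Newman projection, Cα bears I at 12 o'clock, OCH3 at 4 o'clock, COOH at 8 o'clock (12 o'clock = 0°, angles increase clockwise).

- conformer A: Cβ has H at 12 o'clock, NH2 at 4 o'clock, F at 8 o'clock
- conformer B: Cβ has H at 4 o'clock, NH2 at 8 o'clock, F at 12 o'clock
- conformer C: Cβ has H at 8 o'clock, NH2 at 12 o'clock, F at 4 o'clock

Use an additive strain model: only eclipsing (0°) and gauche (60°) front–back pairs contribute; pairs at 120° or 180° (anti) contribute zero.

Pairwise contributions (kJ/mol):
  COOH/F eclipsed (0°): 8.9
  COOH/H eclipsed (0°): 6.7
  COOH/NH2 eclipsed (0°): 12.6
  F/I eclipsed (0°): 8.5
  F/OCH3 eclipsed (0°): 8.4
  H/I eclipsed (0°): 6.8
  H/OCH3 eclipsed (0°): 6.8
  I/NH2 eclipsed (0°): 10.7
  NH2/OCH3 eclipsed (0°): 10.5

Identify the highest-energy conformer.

B

A (eclipsed): I–H eclipsed, OCH3–NH2 eclipsed, COOH–F eclipsed; 6.8 + 10.5 + 8.9 = 26.2 kJ/mol.
B (eclipsed): I–F eclipsed, OCH3–H eclipsed, COOH–NH2 eclipsed; 8.5 + 6.8 + 12.6 = 27.9 kJ/mol.
C (eclipsed): I–NH2 eclipsed, OCH3–F eclipsed, COOH–H eclipsed; 10.7 + 8.4 + 6.7 = 25.8 kJ/mol.
B has the highest total (27.9 kJ/mol).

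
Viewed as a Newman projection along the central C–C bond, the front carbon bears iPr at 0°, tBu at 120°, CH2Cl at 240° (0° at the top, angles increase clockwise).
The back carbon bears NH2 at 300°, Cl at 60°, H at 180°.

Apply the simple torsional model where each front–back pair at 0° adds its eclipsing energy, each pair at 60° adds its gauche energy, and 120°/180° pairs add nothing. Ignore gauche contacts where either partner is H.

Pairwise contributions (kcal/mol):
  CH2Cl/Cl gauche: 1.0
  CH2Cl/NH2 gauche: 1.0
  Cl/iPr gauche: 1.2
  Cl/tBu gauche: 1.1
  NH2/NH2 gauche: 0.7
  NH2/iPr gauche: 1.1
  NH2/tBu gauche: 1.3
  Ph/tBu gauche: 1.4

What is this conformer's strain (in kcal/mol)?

This conformer is staggered. iPr at 0° is gauche with NH2 at 300° (1.1); iPr at 0° is gauche with Cl at 60° (1.2); tBu at 120° is gauche with Cl at 60° (1.1); CH2Cl at 240° is gauche with NH2 at 300° (1.0). Total 4.4 kcal/mol.

4.4 kcal/mol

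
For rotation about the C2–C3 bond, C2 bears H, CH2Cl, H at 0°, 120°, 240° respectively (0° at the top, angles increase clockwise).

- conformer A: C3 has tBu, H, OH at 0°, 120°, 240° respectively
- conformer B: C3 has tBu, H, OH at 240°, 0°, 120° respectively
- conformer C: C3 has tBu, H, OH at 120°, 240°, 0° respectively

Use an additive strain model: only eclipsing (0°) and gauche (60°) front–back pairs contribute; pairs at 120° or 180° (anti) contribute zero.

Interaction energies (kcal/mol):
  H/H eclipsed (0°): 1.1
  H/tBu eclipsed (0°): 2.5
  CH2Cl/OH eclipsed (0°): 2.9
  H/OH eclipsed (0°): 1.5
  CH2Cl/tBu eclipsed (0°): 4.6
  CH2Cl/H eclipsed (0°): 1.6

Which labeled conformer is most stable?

A (eclipsed): H–tBu eclipsed, CH2Cl–H eclipsed, H–OH eclipsed; 2.5 + 1.6 + 1.5 = 5.6 kcal/mol.
B (eclipsed): H–H eclipsed, CH2Cl–OH eclipsed, H–tBu eclipsed; 1.1 + 2.9 + 2.5 = 6.5 kcal/mol.
C (eclipsed): H–OH eclipsed, CH2Cl–tBu eclipsed, H–H eclipsed; 1.5 + 4.6 + 1.1 = 7.2 kcal/mol.
A has the lowest total (5.6 kcal/mol).

A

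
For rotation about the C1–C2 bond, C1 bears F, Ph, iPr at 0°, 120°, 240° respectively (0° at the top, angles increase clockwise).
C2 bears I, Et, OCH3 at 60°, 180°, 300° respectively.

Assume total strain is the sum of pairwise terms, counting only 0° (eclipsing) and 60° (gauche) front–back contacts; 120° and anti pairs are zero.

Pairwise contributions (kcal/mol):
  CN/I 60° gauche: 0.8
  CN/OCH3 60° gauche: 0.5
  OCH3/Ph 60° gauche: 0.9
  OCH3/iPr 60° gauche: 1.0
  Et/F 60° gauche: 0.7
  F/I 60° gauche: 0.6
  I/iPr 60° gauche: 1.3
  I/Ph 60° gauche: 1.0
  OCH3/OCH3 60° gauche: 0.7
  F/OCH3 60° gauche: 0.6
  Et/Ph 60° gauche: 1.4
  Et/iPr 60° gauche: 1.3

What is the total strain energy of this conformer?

This conformer is staggered. F at 0° is gauche with I at 60° (0.6); F at 0° is gauche with OCH3 at 300° (0.6); Ph at 120° is gauche with I at 60° (1.0); Ph at 120° is gauche with Et at 180° (1.4); iPr at 240° is gauche with Et at 180° (1.3); iPr at 240° is gauche with OCH3 at 300° (1.0). Total 5.9 kcal/mol.

5.9 kcal/mol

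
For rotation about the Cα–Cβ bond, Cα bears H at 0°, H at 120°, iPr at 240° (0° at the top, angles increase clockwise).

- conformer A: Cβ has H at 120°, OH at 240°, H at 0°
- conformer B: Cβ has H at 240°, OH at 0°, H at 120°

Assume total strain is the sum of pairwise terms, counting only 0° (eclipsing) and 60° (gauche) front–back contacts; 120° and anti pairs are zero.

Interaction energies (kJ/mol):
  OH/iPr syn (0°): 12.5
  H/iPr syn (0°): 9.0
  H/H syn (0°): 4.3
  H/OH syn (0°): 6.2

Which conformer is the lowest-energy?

B

A is eclipsed. H at 0° is eclipsed with H at 0° (4.3); H at 120° is eclipsed with H at 120° (4.3); iPr at 240° is eclipsed with OH at 240° (12.5). Total 21.1 kJ/mol.
B is eclipsed. H at 0° is eclipsed with OH at 0° (6.2); H at 120° is eclipsed with H at 120° (4.3); iPr at 240° is eclipsed with H at 240° (9.0). Total 19.5 kJ/mol.
B has the lowest total (19.5 kJ/mol).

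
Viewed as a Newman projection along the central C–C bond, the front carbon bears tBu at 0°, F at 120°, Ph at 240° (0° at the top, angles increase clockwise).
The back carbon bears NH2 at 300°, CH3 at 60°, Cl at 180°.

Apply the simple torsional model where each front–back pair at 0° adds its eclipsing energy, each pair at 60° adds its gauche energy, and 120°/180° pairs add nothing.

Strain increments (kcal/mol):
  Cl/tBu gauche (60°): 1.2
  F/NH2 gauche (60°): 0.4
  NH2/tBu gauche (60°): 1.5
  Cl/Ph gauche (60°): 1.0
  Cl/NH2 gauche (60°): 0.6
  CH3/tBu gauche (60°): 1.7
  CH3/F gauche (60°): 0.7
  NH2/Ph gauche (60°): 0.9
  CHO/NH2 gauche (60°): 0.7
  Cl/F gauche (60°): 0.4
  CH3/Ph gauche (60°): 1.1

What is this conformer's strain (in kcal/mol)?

6.2 kcal/mol

This conformer is staggered. tBu at 0° is gauche with NH2 at 300° (1.5); tBu at 0° is gauche with CH3 at 60° (1.7); F at 120° is gauche with CH3 at 60° (0.7); F at 120° is gauche with Cl at 180° (0.4); Ph at 240° is gauche with NH2 at 300° (0.9); Ph at 240° is gauche with Cl at 180° (1.0). Total 6.2 kcal/mol.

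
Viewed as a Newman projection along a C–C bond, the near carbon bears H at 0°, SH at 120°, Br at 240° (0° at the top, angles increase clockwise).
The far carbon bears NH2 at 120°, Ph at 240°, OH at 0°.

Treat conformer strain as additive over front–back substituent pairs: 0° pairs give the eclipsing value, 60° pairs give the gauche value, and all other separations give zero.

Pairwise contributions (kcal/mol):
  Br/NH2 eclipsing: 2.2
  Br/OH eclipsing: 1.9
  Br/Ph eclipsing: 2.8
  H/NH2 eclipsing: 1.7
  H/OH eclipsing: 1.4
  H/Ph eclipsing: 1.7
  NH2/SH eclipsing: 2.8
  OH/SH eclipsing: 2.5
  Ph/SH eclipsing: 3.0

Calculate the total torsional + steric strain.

This conformer (eclipsed): H(0°)/OH(0°) eclipsed 1.4; SH(120°)/NH2(120°) eclipsed 2.8; Br(240°)/Ph(240°) eclipsed 2.8 → 7.0 kcal/mol.

7.0 kcal/mol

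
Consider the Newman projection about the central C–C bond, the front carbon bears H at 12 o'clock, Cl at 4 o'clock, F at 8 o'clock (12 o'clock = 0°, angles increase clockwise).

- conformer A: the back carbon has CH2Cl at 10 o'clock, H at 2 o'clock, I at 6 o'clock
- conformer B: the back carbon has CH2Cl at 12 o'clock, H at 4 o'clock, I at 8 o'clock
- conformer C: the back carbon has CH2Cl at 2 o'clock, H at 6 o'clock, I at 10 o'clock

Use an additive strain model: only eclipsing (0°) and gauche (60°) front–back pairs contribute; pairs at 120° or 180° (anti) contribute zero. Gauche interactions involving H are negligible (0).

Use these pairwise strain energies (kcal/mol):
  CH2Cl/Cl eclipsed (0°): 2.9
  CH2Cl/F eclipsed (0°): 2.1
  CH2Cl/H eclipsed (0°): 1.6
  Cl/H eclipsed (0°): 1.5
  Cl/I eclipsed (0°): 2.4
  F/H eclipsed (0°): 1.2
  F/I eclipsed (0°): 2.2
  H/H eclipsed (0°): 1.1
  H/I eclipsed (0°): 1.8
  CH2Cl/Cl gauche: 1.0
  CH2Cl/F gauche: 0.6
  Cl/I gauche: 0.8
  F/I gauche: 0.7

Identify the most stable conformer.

A (staggered): Cl(120°)/I(180°) gauche 0.8; F(240°)/CH2Cl(300°) gauche 0.6; F(240°)/I(180°) gauche 0.7 → 2.1 kcal/mol.
B (eclipsed): H(0°)/CH2Cl(0°) eclipsed 1.6; Cl(120°)/H(120°) eclipsed 1.5; F(240°)/I(240°) eclipsed 2.2 → 5.3 kcal/mol.
C (staggered): Cl(120°)/CH2Cl(60°) gauche 1.0; F(240°)/I(300°) gauche 0.7 → 1.7 kcal/mol.
C has the lowest total (1.7 kcal/mol).

C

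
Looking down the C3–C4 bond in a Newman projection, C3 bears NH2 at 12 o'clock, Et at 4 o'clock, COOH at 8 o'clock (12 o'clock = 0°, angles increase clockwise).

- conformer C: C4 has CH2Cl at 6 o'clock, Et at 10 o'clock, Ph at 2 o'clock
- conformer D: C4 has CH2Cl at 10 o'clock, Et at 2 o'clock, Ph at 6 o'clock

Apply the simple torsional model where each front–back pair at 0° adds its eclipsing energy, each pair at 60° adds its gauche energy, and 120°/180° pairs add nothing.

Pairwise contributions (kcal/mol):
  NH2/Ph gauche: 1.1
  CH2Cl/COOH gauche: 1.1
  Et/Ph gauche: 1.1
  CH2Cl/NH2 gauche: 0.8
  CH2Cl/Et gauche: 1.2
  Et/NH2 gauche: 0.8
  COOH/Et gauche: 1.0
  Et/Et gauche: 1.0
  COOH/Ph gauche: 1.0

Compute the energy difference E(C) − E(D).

+0.5 kcal/mol

C (staggered): NH2–Et gauche, NH2–Ph gauche, Et–CH2Cl gauche, Et–Ph gauche, COOH–CH2Cl gauche, COOH–Et gauche; 0.8 + 1.1 + 1.2 + 1.1 + 1.1 + 1.0 = 6.3 kcal/mol.
D (staggered): NH2–CH2Cl gauche, NH2–Et gauche, Et–Et gauche, Et–Ph gauche, COOH–CH2Cl gauche, COOH–Ph gauche; 0.8 + 0.8 + 1.0 + 1.1 + 1.1 + 1.0 = 5.8 kcal/mol.
E(C) − E(D) = 6.3 − 5.8 = +0.5 kcal/mol.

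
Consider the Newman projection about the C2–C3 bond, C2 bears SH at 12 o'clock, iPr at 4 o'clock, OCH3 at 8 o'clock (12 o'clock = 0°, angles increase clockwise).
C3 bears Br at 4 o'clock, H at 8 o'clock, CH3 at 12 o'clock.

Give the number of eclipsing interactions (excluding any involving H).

2

Non-H eclipsing pairs: SH(0°)/CH3(0°); iPr(120°)/Br(120°) — 2 interactions.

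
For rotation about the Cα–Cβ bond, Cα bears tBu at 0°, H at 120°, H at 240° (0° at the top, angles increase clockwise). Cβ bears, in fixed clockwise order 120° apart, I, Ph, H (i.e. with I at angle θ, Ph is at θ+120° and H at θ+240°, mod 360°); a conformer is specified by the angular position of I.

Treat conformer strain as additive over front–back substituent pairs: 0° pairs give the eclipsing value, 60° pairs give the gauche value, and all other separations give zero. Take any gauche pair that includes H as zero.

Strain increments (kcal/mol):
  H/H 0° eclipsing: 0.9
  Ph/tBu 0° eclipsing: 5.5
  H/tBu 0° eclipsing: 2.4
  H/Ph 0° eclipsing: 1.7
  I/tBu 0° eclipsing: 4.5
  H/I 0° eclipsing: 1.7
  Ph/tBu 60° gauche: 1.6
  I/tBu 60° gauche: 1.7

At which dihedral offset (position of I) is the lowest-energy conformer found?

I at 0° (eclipsed): tBu(0°)/I(0°) eclipsed 4.5; H(120°)/Ph(120°) eclipsed 1.7; H(240°)/H(240°) eclipsed 0.9 → 7.1 kcal/mol.
I at 60° (staggered): tBu(0°)/I(60°) gauche 1.7 → 1.7 kcal/mol.
I at 120° (eclipsed): tBu(0°)/H(0°) eclipsed 2.4; H(120°)/I(120°) eclipsed 1.7; H(240°)/Ph(240°) eclipsed 1.7 → 5.8 kcal/mol.
I at 180° (staggered): tBu(0°)/Ph(300°) gauche 1.6 → 1.6 kcal/mol.
I at 240° (eclipsed): tBu(0°)/Ph(0°) eclipsed 5.5; H(120°)/H(120°) eclipsed 0.9; H(240°)/I(240°) eclipsed 1.7 → 8.1 kcal/mol.
I at 300° (staggered): tBu(0°)/I(300°) gauche 1.7; tBu(0°)/Ph(60°) gauche 1.6 → 3.3 kcal/mol.
The minimum (1.6 kcal/mol) occurs with I at 180°.

180°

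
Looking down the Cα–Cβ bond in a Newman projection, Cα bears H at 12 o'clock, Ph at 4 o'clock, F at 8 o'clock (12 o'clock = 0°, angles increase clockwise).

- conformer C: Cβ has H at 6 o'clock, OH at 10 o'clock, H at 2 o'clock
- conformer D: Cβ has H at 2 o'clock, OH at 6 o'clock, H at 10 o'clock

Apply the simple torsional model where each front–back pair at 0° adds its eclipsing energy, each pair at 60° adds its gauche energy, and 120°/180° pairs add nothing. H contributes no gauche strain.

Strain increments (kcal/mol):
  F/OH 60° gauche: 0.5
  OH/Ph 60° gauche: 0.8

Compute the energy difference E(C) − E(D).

C is staggered. F at 240° is gauche with OH at 300° (0.5). Total 0.5 kcal/mol.
D is staggered. Ph at 120° is gauche with OH at 180° (0.8); F at 240° is gauche with OH at 180° (0.5). Total 1.3 kcal/mol.
E(C) − E(D) = 0.5 − 1.3 = -0.8 kcal/mol.

-0.8 kcal/mol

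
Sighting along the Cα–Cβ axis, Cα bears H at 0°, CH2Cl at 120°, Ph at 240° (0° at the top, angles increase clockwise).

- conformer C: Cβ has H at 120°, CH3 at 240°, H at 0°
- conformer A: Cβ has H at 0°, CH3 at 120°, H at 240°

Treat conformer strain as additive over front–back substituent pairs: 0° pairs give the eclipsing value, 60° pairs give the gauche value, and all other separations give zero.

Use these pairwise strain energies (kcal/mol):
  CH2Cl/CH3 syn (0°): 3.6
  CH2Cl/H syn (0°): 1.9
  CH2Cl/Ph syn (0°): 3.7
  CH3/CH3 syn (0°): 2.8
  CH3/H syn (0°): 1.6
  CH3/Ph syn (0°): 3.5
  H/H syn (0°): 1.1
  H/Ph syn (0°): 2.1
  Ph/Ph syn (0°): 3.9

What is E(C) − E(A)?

C (eclipsed): H(0°)/H(0°) eclipsed 1.1; CH2Cl(120°)/H(120°) eclipsed 1.9; Ph(240°)/CH3(240°) eclipsed 3.5 → 6.5 kcal/mol.
A (eclipsed): H(0°)/H(0°) eclipsed 1.1; CH2Cl(120°)/CH3(120°) eclipsed 3.6; Ph(240°)/H(240°) eclipsed 2.1 → 6.8 kcal/mol.
E(C) − E(A) = 6.5 − 6.8 = -0.3 kcal/mol.

-0.3 kcal/mol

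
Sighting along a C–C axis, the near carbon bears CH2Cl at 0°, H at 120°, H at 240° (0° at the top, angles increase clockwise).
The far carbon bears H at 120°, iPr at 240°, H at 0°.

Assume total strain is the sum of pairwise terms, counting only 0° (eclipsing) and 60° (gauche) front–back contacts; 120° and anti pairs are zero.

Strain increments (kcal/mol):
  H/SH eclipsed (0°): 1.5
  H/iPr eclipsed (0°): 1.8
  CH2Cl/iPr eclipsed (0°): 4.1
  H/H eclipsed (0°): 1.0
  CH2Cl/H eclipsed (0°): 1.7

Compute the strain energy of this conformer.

This conformer (eclipsed): CH2Cl(0°)/H(0°) eclipsed 1.7; H(120°)/H(120°) eclipsed 1.0; H(240°)/iPr(240°) eclipsed 1.8 → 4.5 kcal/mol.

4.5 kcal/mol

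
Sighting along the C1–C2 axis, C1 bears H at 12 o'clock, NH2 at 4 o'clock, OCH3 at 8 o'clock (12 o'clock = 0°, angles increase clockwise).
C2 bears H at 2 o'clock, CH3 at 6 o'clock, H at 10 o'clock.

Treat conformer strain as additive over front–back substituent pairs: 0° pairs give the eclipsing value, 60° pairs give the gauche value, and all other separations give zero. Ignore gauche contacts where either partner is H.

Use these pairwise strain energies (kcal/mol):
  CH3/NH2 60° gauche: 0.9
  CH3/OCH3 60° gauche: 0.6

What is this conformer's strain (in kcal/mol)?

This conformer (staggered): NH2(120°)/CH3(180°) gauche 0.9; OCH3(240°)/CH3(180°) gauche 0.6 → 1.5 kcal/mol.

1.5 kcal/mol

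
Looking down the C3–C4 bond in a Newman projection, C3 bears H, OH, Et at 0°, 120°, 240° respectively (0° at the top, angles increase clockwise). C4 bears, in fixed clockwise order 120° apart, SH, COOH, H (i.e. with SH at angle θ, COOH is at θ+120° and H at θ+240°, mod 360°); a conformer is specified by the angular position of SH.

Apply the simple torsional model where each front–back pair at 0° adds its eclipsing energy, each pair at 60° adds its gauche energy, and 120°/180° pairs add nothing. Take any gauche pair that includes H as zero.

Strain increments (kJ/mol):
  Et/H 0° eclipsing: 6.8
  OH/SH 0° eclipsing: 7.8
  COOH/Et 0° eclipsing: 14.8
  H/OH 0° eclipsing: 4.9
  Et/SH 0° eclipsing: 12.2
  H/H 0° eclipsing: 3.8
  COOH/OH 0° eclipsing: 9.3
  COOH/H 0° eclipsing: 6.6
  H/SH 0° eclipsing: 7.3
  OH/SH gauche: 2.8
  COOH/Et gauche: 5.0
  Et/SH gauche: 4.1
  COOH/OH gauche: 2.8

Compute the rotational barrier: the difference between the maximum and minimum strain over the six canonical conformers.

SH at 0° (eclipsed): H–SH eclipsed, OH–COOH eclipsed, Et–H eclipsed; 7.3 + 9.3 + 6.8 = 23.4 kJ/mol.
SH at 60° (staggered): OH–SH gauche, OH–COOH gauche, Et–COOH gauche; 2.8 + 2.8 + 5.0 = 10.6 kJ/mol.
SH at 120° (eclipsed): H–H eclipsed, OH–SH eclipsed, Et–COOH eclipsed; 3.8 + 7.8 + 14.8 = 26.4 kJ/mol.
SH at 180° (staggered): OH–SH gauche, Et–SH gauche, Et–COOH gauche; 2.8 + 4.1 + 5.0 = 11.9 kJ/mol.
SH at 240° (eclipsed): H–COOH eclipsed, OH–H eclipsed, Et–SH eclipsed; 6.6 + 4.9 + 12.2 = 23.7 kJ/mol.
SH at 300° (staggered): OH–COOH gauche, Et–SH gauche; 2.8 + 4.1 = 6.9 kJ/mol.
Max at 120° (26.4 kJ/mol), min at 300° (6.9 kJ/mol); barrier = 19.5 kJ/mol.

19.5 kJ/mol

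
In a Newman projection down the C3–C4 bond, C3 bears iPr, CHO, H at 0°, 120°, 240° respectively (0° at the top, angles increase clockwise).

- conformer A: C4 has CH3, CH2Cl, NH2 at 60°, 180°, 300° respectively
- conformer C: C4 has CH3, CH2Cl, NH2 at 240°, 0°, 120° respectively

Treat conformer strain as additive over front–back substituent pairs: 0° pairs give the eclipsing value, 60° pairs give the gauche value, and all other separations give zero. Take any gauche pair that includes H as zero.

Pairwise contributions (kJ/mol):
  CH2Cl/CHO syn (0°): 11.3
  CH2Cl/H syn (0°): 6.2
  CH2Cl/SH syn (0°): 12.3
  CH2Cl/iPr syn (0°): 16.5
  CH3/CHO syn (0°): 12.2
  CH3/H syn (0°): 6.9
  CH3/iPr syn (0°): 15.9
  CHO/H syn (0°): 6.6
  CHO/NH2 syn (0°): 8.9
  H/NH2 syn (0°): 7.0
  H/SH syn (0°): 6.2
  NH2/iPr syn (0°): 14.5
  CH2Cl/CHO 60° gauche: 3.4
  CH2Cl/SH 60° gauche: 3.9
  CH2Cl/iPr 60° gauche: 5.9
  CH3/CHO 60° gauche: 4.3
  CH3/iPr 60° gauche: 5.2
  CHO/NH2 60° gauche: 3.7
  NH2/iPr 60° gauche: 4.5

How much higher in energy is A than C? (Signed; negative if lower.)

A (staggered): iPr(0°)/CH3(60°) gauche 5.2; iPr(0°)/NH2(300°) gauche 4.5; CHO(120°)/CH3(60°) gauche 4.3; CHO(120°)/CH2Cl(180°) gauche 3.4 → 17.4 kJ/mol.
C (eclipsed): iPr(0°)/CH2Cl(0°) eclipsed 16.5; CHO(120°)/NH2(120°) eclipsed 8.9; H(240°)/CH3(240°) eclipsed 6.9 → 32.3 kJ/mol.
E(A) − E(C) = 17.4 − 32.3 = -14.9 kJ/mol.

-14.9 kJ/mol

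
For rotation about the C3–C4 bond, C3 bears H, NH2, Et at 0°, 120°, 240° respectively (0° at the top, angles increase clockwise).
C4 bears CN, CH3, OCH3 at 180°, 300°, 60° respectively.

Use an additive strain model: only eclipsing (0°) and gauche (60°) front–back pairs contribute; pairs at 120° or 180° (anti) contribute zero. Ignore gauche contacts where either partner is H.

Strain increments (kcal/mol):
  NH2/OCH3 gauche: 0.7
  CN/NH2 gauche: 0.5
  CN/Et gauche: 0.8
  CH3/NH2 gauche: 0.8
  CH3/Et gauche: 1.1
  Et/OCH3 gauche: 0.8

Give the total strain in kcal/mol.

3.1 kcal/mol

This conformer (staggered): NH2(120°)/CN(180°) gauche 0.5; NH2(120°)/OCH3(60°) gauche 0.7; Et(240°)/CN(180°) gauche 0.8; Et(240°)/CH3(300°) gauche 1.1 → 3.1 kcal/mol.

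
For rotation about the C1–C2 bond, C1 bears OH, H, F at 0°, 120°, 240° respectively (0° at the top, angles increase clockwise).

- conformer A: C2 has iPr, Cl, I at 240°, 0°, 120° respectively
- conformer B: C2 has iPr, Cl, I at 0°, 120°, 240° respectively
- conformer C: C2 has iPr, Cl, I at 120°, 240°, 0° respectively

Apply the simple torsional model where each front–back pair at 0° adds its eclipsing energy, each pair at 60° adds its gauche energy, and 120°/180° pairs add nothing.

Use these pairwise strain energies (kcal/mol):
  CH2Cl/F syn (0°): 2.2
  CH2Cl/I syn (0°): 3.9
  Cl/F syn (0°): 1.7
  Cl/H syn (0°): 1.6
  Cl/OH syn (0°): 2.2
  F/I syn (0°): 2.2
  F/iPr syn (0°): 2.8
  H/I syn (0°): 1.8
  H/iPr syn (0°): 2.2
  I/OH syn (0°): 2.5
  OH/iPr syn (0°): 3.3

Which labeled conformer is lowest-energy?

C

A (eclipsed): OH(0°)/Cl(0°) eclipsed 2.2; H(120°)/I(120°) eclipsed 1.8; F(240°)/iPr(240°) eclipsed 2.8 → 6.8 kcal/mol.
B (eclipsed): OH(0°)/iPr(0°) eclipsed 3.3; H(120°)/Cl(120°) eclipsed 1.6; F(240°)/I(240°) eclipsed 2.2 → 7.1 kcal/mol.
C (eclipsed): OH(0°)/I(0°) eclipsed 2.5; H(120°)/iPr(120°) eclipsed 2.2; F(240°)/Cl(240°) eclipsed 1.7 → 6.4 kcal/mol.
C has the lowest total (6.4 kcal/mol).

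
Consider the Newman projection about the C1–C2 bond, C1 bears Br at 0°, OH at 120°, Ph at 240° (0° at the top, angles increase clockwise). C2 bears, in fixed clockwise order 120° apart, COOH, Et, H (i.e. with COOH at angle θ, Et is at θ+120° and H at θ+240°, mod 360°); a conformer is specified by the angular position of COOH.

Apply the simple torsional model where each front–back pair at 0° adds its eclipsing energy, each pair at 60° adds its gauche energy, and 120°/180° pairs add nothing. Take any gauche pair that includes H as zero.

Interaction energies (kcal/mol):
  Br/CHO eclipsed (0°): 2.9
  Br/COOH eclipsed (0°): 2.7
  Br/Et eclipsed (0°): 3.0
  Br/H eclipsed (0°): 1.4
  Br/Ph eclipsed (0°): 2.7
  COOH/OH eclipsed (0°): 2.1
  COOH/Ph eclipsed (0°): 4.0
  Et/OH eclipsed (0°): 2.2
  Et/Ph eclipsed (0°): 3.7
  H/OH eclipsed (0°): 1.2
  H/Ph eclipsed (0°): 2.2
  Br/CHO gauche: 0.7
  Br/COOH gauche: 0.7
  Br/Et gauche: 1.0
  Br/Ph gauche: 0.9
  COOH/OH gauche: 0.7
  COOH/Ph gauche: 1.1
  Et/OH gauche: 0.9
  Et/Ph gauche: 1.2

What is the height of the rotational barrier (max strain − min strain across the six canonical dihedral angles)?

COOH at 0° (eclipsed): Br(0°)/COOH(0°) eclipsed 2.7; OH(120°)/Et(120°) eclipsed 2.2; Ph(240°)/H(240°) eclipsed 2.2 → 7.1 kcal/mol.
COOH at 60° (staggered): Br(0°)/COOH(60°) gauche 0.7; OH(120°)/COOH(60°) gauche 0.7; OH(120°)/Et(180°) gauche 0.9; Ph(240°)/Et(180°) gauche 1.2 → 3.5 kcal/mol.
COOH at 120° (eclipsed): Br(0°)/H(0°) eclipsed 1.4; OH(120°)/COOH(120°) eclipsed 2.1; Ph(240°)/Et(240°) eclipsed 3.7 → 7.2 kcal/mol.
COOH at 180° (staggered): Br(0°)/Et(300°) gauche 1.0; OH(120°)/COOH(180°) gauche 0.7; Ph(240°)/COOH(180°) gauche 1.1; Ph(240°)/Et(300°) gauche 1.2 → 4.0 kcal/mol.
COOH at 240° (eclipsed): Br(0°)/Et(0°) eclipsed 3.0; OH(120°)/H(120°) eclipsed 1.2; Ph(240°)/COOH(240°) eclipsed 4.0 → 8.2 kcal/mol.
COOH at 300° (staggered): Br(0°)/COOH(300°) gauche 0.7; Br(0°)/Et(60°) gauche 1.0; OH(120°)/Et(60°) gauche 0.9; Ph(240°)/COOH(300°) gauche 1.1 → 3.7 kcal/mol.
Max at 240° (8.2 kcal/mol), min at 60° (3.5 kcal/mol); barrier = 4.7 kcal/mol.

4.7 kcal/mol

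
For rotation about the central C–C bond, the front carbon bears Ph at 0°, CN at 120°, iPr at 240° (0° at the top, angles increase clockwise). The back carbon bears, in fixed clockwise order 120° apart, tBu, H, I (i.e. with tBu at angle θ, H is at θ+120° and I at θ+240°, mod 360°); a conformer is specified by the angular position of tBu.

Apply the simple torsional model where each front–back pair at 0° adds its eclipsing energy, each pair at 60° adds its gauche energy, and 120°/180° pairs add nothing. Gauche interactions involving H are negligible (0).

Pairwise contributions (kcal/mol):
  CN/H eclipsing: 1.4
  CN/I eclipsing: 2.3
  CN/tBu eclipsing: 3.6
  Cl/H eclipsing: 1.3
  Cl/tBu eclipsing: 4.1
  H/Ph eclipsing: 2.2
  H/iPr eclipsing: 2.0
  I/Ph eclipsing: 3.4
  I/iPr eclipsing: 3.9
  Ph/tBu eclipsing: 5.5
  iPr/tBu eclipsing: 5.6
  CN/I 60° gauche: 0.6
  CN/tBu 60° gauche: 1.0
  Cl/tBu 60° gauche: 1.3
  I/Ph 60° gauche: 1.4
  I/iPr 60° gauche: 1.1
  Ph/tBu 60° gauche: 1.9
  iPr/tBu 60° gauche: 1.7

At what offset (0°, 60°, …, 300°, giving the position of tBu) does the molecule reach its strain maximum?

tBu at 0° is eclipsed. Ph at 0° is eclipsed with tBu at 0° (5.5); CN at 120° is eclipsed with H at 120° (1.4); iPr at 240° is eclipsed with I at 240° (3.9). Total 10.8 kcal/mol.
tBu at 60° is staggered. Ph at 0° is gauche with tBu at 60° (1.9); Ph at 0° is gauche with I at 300° (1.4); CN at 120° is gauche with tBu at 60° (1.0); iPr at 240° is gauche with I at 300° (1.1). Total 5.4 kcal/mol.
tBu at 120° is eclipsed. Ph at 0° is eclipsed with I at 0° (3.4); CN at 120° is eclipsed with tBu at 120° (3.6); iPr at 240° is eclipsed with H at 240° (2.0). Total 9.0 kcal/mol.
tBu at 180° is staggered. Ph at 0° is gauche with I at 60° (1.4); CN at 120° is gauche with tBu at 180° (1.0); CN at 120° is gauche with I at 60° (0.6); iPr at 240° is gauche with tBu at 180° (1.7). Total 4.7 kcal/mol.
tBu at 240° is eclipsed. Ph at 0° is eclipsed with H at 0° (2.2); CN at 120° is eclipsed with I at 120° (2.3); iPr at 240° is eclipsed with tBu at 240° (5.6). Total 10.1 kcal/mol.
tBu at 300° is staggered. Ph at 0° is gauche with tBu at 300° (1.9); CN at 120° is gauche with I at 180° (0.6); iPr at 240° is gauche with tBu at 300° (1.7); iPr at 240° is gauche with I at 180° (1.1). Total 5.3 kcal/mol.
The maximum (10.8 kcal/mol) occurs with tBu at 0°.

0°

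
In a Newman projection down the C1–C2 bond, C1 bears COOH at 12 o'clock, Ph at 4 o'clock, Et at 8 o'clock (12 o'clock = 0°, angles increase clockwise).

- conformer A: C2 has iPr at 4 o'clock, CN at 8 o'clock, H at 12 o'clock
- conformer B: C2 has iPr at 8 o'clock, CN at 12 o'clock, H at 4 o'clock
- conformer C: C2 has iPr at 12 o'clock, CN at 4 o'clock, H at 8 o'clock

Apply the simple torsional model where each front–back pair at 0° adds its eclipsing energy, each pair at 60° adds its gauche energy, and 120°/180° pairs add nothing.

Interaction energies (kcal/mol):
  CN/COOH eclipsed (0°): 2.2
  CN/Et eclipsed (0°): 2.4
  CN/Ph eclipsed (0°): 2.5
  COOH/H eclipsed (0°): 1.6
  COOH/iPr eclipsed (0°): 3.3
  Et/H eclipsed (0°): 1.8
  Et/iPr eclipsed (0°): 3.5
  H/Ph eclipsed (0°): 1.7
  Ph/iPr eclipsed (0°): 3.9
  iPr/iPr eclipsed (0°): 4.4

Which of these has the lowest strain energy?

A is eclipsed. COOH at 0° is eclipsed with H at 0° (1.6); Ph at 120° is eclipsed with iPr at 120° (3.9); Et at 240° is eclipsed with CN at 240° (2.4). Total 7.9 kcal/mol.
B is eclipsed. COOH at 0° is eclipsed with CN at 0° (2.2); Ph at 120° is eclipsed with H at 120° (1.7); Et at 240° is eclipsed with iPr at 240° (3.5). Total 7.4 kcal/mol.
C is eclipsed. COOH at 0° is eclipsed with iPr at 0° (3.3); Ph at 120° is eclipsed with CN at 120° (2.5); Et at 240° is eclipsed with H at 240° (1.8). Total 7.6 kcal/mol.
B has the lowest total (7.4 kcal/mol).

B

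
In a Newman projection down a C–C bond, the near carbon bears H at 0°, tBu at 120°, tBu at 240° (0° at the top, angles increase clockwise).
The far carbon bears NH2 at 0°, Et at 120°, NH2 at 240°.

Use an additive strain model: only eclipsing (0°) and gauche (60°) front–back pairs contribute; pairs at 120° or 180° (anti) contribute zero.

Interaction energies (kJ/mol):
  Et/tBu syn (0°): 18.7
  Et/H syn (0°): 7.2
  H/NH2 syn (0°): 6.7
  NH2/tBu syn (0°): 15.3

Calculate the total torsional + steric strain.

This conformer (eclipsed): H–NH2 eclipsed, tBu–Et eclipsed, tBu–NH2 eclipsed; 6.7 + 18.7 + 15.3 = 40.7 kJ/mol.

40.7 kJ/mol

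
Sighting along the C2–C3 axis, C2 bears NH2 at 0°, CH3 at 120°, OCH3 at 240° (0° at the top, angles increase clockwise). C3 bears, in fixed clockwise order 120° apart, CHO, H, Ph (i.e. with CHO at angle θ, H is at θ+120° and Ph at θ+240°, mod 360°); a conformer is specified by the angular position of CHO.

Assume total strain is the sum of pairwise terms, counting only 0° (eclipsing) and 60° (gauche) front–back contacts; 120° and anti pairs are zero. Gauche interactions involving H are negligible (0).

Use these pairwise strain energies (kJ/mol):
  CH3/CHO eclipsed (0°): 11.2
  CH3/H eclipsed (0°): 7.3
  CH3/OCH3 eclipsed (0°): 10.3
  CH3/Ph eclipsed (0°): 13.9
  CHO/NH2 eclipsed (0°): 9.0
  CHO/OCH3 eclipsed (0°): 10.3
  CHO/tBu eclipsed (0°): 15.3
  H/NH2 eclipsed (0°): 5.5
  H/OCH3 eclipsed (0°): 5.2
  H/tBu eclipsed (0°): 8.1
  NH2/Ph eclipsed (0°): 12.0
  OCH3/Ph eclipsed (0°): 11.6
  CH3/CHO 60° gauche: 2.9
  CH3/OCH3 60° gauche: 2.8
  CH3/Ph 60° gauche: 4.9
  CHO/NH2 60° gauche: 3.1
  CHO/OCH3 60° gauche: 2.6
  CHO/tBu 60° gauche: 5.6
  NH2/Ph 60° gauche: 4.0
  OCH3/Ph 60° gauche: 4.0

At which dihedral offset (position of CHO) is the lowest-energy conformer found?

CHO at 0° is eclipsed. NH2 at 0° is eclipsed with CHO at 0° (9.0); CH3 at 120° is eclipsed with H at 120° (7.3); OCH3 at 240° is eclipsed with Ph at 240° (11.6). Total 27.9 kJ/mol.
CHO at 60° is staggered. NH2 at 0° is gauche with CHO at 60° (3.1); NH2 at 0° is gauche with Ph at 300° (4.0); CH3 at 120° is gauche with CHO at 60° (2.9); OCH3 at 240° is gauche with Ph at 300° (4.0). Total 14.0 kJ/mol.
CHO at 120° is eclipsed. NH2 at 0° is eclipsed with Ph at 0° (12.0); CH3 at 120° is eclipsed with CHO at 120° (11.2); OCH3 at 240° is eclipsed with H at 240° (5.2). Total 28.4 kJ/mol.
CHO at 180° is staggered. NH2 at 0° is gauche with Ph at 60° (4.0); CH3 at 120° is gauche with CHO at 180° (2.9); CH3 at 120° is gauche with Ph at 60° (4.9); OCH3 at 240° is gauche with CHO at 180° (2.6). Total 14.4 kJ/mol.
CHO at 240° is eclipsed. NH2 at 0° is eclipsed with H at 0° (5.5); CH3 at 120° is eclipsed with Ph at 120° (13.9); OCH3 at 240° is eclipsed with CHO at 240° (10.3). Total 29.7 kJ/mol.
CHO at 300° is staggered. NH2 at 0° is gauche with CHO at 300° (3.1); CH3 at 120° is gauche with Ph at 180° (4.9); OCH3 at 240° is gauche with CHO at 300° (2.6); OCH3 at 240° is gauche with Ph at 180° (4.0). Total 14.6 kJ/mol.
The minimum (14.0 kJ/mol) occurs with CHO at 60°.

60°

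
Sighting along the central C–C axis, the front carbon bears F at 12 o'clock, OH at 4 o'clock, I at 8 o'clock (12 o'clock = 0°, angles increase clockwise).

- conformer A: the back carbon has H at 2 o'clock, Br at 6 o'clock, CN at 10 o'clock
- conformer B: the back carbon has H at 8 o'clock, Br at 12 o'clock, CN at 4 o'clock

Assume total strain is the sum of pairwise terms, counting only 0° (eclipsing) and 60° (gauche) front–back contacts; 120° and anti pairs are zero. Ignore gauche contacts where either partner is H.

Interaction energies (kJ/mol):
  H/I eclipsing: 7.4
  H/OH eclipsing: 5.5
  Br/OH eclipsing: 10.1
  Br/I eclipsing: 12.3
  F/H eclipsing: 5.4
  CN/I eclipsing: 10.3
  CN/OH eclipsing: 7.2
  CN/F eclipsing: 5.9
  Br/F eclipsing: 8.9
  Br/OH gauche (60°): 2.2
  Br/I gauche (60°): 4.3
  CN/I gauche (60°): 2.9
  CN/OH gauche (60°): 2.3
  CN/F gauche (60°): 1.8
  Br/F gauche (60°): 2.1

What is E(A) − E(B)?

A is staggered. F at 0° is gauche with CN at 300° (1.8); OH at 120° is gauche with Br at 180° (2.2); I at 240° is gauche with Br at 180° (4.3); I at 240° is gauche with CN at 300° (2.9). Total 11.2 kJ/mol.
B is eclipsed. F at 0° is eclipsed with Br at 0° (8.9); OH at 120° is eclipsed with CN at 120° (7.2); I at 240° is eclipsed with H at 240° (7.4). Total 23.5 kJ/mol.
E(A) − E(B) = 11.2 − 23.5 = -12.3 kJ/mol.

-12.3 kJ/mol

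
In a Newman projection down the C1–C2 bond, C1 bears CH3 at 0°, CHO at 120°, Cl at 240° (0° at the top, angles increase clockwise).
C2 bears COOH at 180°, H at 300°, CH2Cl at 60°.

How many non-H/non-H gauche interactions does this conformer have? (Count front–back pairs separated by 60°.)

Non-H gauche pairs: CH3(0°)/CH2Cl(60°); CHO(120°)/COOH(180°); CHO(120°)/CH2Cl(60°); Cl(240°)/COOH(180°) — 4 interactions.

4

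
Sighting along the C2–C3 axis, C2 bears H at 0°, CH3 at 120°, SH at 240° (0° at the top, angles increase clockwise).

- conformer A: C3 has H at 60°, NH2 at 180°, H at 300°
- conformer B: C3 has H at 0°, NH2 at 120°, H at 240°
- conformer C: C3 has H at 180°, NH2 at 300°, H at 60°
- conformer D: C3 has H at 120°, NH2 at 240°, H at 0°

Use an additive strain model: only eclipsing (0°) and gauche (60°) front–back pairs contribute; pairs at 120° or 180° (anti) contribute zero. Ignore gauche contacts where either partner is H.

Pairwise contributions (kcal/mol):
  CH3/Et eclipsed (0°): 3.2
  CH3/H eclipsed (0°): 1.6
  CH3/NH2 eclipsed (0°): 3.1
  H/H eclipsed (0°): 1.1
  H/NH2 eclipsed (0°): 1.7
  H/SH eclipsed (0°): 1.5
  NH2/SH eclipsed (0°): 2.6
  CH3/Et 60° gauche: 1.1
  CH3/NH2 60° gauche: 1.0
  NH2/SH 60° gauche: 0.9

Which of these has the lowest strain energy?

C

A (staggered): CH3–NH2 gauche, SH–NH2 gauche; 1.0 + 0.9 = 1.9 kcal/mol.
B (eclipsed): H–H eclipsed, CH3–NH2 eclipsed, SH–H eclipsed; 1.1 + 3.1 + 1.5 = 5.7 kcal/mol.
C (staggered): SH–NH2 gauche; 0.9 = 0.9 kcal/mol.
D (eclipsed): H–H eclipsed, CH3–H eclipsed, SH–NH2 eclipsed; 1.1 + 1.6 + 2.6 = 5.3 kcal/mol.
C has the lowest total (0.9 kcal/mol).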